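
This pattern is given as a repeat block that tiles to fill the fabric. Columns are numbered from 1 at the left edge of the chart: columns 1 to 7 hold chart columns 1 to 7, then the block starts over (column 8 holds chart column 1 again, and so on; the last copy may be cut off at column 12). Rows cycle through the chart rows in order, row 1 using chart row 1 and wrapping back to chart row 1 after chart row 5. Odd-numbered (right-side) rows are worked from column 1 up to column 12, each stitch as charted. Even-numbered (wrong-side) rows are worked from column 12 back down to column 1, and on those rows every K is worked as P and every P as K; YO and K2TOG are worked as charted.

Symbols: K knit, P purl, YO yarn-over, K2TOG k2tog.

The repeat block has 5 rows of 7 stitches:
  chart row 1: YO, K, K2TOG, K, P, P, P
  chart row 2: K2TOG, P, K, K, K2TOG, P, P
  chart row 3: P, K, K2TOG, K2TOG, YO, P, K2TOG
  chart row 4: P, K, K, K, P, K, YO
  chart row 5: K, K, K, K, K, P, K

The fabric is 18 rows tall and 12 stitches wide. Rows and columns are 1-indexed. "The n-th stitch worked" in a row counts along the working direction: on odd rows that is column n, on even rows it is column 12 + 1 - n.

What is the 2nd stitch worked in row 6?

== STITCH ==
P

Derivation:
Row 6 uses chart row ((6-1) mod 5)+1 = 1. Row 6 is even, so WS.
Chart row 1 tiled across columns 1-12: YO K K2TOG K P P P YO K K2TOG K P
WS row: flip the tiled sequence (start at column 12) and apply K<->P; YO and K2TOG stay.
Row 6 as worked: K P K2TOG P YO K K K P K2TOG P YO
Counting 2 along the worked row gives P.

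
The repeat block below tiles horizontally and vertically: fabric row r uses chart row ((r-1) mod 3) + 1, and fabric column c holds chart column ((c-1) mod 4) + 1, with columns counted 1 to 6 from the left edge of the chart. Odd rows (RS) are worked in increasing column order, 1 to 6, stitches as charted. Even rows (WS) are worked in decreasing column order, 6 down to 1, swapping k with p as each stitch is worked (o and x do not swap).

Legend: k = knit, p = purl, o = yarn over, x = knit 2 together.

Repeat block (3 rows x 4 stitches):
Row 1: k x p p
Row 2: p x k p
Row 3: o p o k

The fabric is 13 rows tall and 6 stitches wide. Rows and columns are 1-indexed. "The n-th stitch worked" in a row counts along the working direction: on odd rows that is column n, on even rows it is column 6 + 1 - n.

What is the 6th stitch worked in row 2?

Row 2: (2-1) mod 3 = 1, so use chart row 2. Even row -> WS.
Chart row 2 tiled across columns 1-6: p x k p p x
WS row: flip the tiled sequence (start at column 6) and apply k<->p; o and x stay.
Row 2 as worked: x k k p x k
The 6th stitch worked is k.

== STITCH ==
k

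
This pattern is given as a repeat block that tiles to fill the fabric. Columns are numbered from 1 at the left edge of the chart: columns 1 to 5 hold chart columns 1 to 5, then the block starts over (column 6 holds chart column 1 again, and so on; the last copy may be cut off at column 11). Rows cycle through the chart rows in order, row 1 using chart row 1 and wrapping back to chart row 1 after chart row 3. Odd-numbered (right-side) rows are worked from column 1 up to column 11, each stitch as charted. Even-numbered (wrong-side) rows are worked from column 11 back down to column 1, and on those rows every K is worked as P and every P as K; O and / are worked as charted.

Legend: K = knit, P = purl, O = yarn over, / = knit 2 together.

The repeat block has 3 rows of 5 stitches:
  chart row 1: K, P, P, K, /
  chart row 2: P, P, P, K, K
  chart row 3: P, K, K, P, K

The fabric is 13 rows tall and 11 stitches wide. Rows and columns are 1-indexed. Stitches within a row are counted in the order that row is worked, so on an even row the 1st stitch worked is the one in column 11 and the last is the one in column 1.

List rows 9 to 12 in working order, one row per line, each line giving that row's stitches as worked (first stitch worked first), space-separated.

Row 9: chart row 3, RS - tile across columns 1-11 and work as-is.
Row 10: chart row 1, WS - tiled (columns 1-11): K P P K / K P P K / K; work from column 11 back to 1 with K<->P swapped.
Row 11: chart row 2, RS - tile across columns 1-11 and work as-is.
Row 12: chart row 3, WS - tiled (columns 1-11): P K K P K P K K P K P; work from column 11 back to 1 with K<->P swapped.

Result:
P K K P K P K K P K P
P / P K K P / P K K P
P P P K K P P P K K P
K P K P P K P K P P K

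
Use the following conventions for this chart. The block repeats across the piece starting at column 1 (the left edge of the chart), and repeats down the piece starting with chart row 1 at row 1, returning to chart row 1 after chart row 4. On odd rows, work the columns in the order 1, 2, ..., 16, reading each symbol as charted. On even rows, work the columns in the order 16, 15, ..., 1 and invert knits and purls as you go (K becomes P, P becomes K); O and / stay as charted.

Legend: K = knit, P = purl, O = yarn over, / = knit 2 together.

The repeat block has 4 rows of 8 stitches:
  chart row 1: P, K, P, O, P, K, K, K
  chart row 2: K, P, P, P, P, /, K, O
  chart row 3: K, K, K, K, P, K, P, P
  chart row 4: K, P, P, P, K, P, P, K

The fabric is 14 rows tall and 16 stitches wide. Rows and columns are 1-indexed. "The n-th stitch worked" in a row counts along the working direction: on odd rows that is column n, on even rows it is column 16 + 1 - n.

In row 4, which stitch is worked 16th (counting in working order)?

Row 4: (4-1) mod 4 = 3, so use chart row 4. Even row -> WS.
Chart row 4 tiled across columns 1-16: K P P P K P P K K P P P K P P K
WS row: flip the tiled sequence (start at column 16) and apply K<->P; O and / stay.
Row 4 as worked: P K K P K K K P P K K P K K K P
Counting 16 along the worked row gives P.

Stitch:
P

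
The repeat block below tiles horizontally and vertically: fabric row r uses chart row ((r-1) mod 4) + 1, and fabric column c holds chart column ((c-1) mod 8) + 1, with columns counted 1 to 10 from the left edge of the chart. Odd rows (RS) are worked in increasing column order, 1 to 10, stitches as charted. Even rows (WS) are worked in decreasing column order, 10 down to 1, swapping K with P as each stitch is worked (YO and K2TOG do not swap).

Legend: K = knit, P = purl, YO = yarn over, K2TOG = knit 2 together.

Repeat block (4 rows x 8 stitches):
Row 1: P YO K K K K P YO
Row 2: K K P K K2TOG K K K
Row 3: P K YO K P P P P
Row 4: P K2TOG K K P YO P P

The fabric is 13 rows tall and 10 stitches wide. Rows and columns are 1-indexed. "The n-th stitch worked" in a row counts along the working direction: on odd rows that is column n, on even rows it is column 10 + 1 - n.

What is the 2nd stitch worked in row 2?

== STITCH ==
P

Derivation:
For row 2: chart row = ((2-1) mod 4) + 1 = 2; this is a WS (even) row.
Chart row 2 tiled across columns 1-10: K K P K K2TOG K K K K K
WS row: flip the tiled sequence (start at column 10) and apply K<->P; YO and K2TOG stay.
Row 2 as worked: P P P P P K2TOG P K P P
Stitch 2 in working order -> P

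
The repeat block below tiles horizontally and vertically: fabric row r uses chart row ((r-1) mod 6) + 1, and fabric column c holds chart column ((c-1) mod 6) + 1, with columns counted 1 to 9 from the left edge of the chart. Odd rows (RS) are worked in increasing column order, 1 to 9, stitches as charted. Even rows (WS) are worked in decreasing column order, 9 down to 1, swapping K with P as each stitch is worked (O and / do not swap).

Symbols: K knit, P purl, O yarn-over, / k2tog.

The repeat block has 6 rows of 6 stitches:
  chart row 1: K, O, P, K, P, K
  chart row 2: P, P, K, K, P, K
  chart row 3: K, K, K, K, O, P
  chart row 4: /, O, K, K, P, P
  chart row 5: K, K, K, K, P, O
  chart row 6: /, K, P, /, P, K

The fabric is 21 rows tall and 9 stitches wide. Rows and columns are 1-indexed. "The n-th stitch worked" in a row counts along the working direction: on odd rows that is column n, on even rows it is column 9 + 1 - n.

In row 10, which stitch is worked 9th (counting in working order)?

For row 10: chart row = ((10-1) mod 6) + 1 = 4; this is a WS (even) row.
Chart row 4 tiled across columns 1-9: / O K K P P / O K
Wrong side: read the tiled row from column 9 down to 1 and exchange K with P (leave O, /).
Row 10 as worked: P O / K K P P O /
Stitch 9 in working order -> /

Stitch:
/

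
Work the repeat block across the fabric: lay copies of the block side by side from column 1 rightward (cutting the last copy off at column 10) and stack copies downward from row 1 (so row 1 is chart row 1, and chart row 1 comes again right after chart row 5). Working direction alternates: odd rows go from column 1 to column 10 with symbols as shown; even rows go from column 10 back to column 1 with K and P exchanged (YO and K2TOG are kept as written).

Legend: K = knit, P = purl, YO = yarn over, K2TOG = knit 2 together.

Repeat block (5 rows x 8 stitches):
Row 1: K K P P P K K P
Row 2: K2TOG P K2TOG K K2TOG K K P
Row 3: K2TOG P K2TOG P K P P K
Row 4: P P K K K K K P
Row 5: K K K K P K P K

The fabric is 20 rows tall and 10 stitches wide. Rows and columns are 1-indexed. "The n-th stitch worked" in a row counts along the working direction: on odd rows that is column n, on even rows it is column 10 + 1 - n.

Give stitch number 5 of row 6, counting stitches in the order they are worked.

== STITCH ==
P

Derivation:
For row 6: chart row = ((6-1) mod 5) + 1 = 1; this is a WS (even) row.
Chart row 1 tiled across columns 1-10: K K P P P K K P K K
Wrong side: read the tiled row from column 10 down to 1 and exchange K with P (leave YO, K2TOG).
Row 6 as worked: P P K P P K K K P P
Stitch 5 in working order -> P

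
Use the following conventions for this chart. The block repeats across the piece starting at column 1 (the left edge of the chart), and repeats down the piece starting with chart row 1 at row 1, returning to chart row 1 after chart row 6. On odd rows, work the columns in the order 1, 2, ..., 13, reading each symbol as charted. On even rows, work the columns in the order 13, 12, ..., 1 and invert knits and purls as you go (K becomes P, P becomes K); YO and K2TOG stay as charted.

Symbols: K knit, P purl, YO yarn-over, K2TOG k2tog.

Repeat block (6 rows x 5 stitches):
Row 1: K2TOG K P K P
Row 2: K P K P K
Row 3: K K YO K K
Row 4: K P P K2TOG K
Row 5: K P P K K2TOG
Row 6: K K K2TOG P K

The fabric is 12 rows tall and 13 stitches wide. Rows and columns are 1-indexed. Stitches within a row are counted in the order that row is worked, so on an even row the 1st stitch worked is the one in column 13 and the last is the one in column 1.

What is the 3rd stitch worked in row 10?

Stitch:
P

Derivation:
Row 10 uses chart row ((10-1) mod 6)+1 = 4. Row 10 is even, so WS.
Chart row 4 tiled across columns 1-13: K P P K2TOG K K P P K2TOG K K P P
WS row: flip the tiled sequence (start at column 13) and apply K<->P; YO and K2TOG stay.
Row 10 as worked: K K P P K2TOG K K P P K2TOG K K P
Stitch 3 in working order -> P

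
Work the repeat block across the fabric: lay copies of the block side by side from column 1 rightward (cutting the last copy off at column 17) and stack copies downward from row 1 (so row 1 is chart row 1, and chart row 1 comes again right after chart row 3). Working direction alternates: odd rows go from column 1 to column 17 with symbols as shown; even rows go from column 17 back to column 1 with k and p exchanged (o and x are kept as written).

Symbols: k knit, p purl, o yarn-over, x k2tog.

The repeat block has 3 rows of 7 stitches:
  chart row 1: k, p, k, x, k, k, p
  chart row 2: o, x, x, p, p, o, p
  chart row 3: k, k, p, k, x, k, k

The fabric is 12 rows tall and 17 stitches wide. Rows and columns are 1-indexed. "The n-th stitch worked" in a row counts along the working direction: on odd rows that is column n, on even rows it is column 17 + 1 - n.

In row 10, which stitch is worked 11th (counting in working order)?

Stitch:
k

Derivation:
For row 10: chart row = ((10-1) mod 3) + 1 = 1; this is a WS (even) row.
Chart row 1 tiled across columns 1-17: k p k x k k p k p k x k k p k p k
Wrong side: read the tiled row from column 17 down to 1 and exchange k with p (leave o, x).
Row 10 as worked: p k p k p p x p k p k p p x p k p
Stitch 11 in working order -> k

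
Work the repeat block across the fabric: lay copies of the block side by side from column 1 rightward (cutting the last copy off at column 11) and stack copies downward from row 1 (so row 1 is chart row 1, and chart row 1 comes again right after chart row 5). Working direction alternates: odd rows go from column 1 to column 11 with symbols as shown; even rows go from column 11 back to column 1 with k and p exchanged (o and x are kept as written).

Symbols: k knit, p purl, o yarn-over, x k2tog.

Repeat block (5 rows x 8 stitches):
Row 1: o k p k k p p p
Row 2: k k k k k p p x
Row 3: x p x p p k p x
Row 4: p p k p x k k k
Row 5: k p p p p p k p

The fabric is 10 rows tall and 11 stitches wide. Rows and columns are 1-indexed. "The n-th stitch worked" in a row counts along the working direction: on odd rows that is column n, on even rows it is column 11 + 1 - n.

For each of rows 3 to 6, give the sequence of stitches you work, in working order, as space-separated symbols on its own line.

== ROWS AS WORKED ==
x p x p p k p x x p x
p k k p p p x k p k k
k p p p p p k p k p p
k p o k k k p p k p o

Derivation:
Row 3: chart row 3, RS - tile across columns 1-11 and work as-is.
Row 4: chart row 4, WS - tiled (columns 1-11): p p k p x k k k p p k; work from column 11 back to 1 with k<->p swapped.
Row 5: chart row 5, RS - tile across columns 1-11 and work as-is.
Row 6: chart row 1, WS - tiled (columns 1-11): o k p k k p p p o k p; work from column 11 back to 1 with k<->p swapped.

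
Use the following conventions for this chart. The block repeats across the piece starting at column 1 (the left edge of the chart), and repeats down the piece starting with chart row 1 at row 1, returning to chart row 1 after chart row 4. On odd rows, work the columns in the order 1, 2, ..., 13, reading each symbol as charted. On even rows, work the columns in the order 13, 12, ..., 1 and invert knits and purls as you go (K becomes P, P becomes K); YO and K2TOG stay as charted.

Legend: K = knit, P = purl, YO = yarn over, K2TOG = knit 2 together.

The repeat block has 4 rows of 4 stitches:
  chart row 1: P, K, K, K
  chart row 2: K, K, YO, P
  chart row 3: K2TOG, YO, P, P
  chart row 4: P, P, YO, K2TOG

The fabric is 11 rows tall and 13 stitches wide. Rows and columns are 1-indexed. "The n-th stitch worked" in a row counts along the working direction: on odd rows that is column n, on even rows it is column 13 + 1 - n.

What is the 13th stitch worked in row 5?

== STITCH ==
P

Derivation:
Row 5 uses chart row ((5-1) mod 4)+1 = 1. Row 5 is odd, so RS.
Chart row 1 tiled across columns 1-13: P K K K P K K K P K K K P
RS row: no reversal, no swap; stitch n worked = column n.
Counting 13 along the worked row gives P.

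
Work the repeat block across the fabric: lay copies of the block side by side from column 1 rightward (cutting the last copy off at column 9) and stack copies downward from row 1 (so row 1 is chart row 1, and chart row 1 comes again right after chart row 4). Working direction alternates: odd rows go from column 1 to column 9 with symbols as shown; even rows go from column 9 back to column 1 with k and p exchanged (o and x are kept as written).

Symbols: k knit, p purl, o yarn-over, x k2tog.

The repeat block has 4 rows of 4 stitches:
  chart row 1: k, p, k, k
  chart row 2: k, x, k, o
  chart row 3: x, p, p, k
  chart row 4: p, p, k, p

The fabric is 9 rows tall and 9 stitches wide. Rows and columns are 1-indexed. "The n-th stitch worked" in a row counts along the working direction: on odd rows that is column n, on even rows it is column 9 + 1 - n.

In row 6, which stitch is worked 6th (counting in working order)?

Row 6: (6-1) mod 4 = 1, so use chart row 2. Even row -> WS.
Chart row 2 tiled across columns 1-9: k x k o k x k o k
WS: work from column 9 back to column 1 (reverse the tiled row), swapping k<->p (o and x unchanged).
Row 6 as worked: p o p x p o p x p
Counting 6 along the worked row gives o.

Result:
o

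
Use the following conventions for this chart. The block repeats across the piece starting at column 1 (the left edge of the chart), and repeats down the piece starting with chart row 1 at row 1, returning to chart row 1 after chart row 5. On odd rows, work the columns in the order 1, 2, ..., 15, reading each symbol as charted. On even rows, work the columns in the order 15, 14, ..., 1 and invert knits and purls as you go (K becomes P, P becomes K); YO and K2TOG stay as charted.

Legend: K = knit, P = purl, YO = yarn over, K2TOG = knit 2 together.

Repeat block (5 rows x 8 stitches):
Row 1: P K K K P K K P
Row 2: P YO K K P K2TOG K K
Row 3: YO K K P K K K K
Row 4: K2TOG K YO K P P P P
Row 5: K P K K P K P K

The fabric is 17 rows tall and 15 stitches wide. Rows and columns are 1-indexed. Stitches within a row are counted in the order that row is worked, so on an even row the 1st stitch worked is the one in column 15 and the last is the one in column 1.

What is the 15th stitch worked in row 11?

== STITCH ==
K

Derivation:
Row 11 uses chart row ((11-1) mod 5)+1 = 1. Row 11 is odd, so RS.
Chart row 1 tiled across columns 1-15: P K K K P K K P P K K K P K K
RS: work column 1 to column 15, symbols as charted — the tiled row is the row as worked.
Counting 15 along the worked row gives K.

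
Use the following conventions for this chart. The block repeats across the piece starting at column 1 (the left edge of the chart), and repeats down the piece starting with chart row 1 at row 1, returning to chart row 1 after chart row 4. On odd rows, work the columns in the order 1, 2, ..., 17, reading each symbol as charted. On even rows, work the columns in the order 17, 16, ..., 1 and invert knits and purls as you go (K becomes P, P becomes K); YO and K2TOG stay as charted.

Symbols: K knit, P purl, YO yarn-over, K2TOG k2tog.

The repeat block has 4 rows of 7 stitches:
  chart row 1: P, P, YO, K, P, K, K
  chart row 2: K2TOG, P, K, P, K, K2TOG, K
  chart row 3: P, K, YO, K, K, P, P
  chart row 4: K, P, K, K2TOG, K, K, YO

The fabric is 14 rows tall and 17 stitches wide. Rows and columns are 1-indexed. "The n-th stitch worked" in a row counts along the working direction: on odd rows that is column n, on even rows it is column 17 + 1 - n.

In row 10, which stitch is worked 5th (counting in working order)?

Result:
K2TOG

Derivation:
For row 10: chart row = ((10-1) mod 4) + 1 = 2; this is a WS (even) row.
Chart row 2 tiled across columns 1-17: K2TOG P K P K K2TOG K K2TOG P K P K K2TOG K K2TOG P K
WS row: flip the tiled sequence (start at column 17) and apply K<->P; YO and K2TOG stay.
Row 10 as worked: P K K2TOG P K2TOG P K P K K2TOG P K2TOG P K P K K2TOG
Stitch 5 in working order -> K2TOG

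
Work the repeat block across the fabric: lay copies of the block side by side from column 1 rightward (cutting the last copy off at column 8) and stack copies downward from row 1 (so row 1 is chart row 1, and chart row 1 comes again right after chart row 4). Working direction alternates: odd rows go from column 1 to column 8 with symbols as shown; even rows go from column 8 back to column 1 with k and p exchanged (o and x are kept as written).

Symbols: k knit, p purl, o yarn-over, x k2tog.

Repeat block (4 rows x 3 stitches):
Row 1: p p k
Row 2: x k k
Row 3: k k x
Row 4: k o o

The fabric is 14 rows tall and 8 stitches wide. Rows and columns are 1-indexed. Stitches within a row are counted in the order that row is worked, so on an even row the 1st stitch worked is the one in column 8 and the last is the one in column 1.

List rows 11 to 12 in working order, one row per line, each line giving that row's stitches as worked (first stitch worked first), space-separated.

Row 11: chart row 3, RS - tile across columns 1-8 and work as-is.
Row 12: chart row 4, WS - tiled (columns 1-8): k o o k o o k o; work from column 8 back to 1 with k<->p swapped.

Result:
k k x k k x k k
o p o o p o o p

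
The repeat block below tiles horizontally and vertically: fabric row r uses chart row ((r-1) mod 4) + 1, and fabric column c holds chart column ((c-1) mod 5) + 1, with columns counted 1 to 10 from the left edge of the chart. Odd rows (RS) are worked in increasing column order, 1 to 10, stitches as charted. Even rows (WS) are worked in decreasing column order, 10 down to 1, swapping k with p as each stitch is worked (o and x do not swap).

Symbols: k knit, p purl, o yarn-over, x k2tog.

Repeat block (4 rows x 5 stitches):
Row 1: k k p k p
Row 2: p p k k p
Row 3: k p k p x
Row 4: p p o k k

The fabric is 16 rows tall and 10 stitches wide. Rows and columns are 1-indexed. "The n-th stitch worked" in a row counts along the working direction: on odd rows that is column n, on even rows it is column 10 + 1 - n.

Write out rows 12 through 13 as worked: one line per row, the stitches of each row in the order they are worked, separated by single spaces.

== ROWS AS WORKED ==
p p o k k p p o k k
k k p k p k k p k p

Derivation:
Row 12: chart row 4, WS - tiled (columns 1-10): p p o k k p p o k k; work from column 10 back to 1 with k<->p swapped.
Row 13: chart row 1, RS - tile across columns 1-10 and work as-is.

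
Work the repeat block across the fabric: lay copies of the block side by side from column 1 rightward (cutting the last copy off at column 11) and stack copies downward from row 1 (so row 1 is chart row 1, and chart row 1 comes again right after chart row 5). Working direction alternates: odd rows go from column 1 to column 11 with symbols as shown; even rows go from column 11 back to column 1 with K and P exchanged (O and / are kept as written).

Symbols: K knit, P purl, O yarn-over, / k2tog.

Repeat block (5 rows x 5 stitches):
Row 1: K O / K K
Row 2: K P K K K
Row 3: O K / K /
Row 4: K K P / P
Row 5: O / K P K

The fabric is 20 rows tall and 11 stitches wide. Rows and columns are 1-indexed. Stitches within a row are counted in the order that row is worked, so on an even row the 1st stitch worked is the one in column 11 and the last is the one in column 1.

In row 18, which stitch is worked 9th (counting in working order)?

Stitch:
/

Derivation:
Row 18 uses chart row ((18-1) mod 5)+1 = 3. Row 18 is even, so WS.
Chart row 3 tiled across columns 1-11: O K / K / O K / K / O
Wrong side: read the tiled row from column 11 down to 1 and exchange K with P (leave O, /).
Row 18 as worked: O / P / P O / P / P O
The 9th stitch worked is /.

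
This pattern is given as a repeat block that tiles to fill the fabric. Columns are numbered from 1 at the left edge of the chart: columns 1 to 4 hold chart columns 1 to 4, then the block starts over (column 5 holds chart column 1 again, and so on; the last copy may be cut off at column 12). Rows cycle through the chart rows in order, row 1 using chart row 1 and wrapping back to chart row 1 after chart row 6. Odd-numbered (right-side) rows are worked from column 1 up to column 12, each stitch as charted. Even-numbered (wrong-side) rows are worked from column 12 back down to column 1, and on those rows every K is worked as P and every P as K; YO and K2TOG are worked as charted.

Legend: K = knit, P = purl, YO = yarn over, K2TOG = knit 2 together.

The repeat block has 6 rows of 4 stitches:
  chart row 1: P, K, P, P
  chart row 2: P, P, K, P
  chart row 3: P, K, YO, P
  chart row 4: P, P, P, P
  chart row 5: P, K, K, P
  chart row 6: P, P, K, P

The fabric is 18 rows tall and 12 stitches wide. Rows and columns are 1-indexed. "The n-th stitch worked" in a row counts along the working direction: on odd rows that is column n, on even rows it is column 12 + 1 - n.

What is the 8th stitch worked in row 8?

Result:
K

Derivation:
Row 8: (8-1) mod 6 = 1, so use chart row 2. Even row -> WS.
Chart row 2 tiled across columns 1-12: P P K P P P K P P P K P
WS row: flip the tiled sequence (start at column 12) and apply K<->P; YO and K2TOG stay.
Row 8 as worked: K P K K K P K K K P K K
The 8th stitch worked is K.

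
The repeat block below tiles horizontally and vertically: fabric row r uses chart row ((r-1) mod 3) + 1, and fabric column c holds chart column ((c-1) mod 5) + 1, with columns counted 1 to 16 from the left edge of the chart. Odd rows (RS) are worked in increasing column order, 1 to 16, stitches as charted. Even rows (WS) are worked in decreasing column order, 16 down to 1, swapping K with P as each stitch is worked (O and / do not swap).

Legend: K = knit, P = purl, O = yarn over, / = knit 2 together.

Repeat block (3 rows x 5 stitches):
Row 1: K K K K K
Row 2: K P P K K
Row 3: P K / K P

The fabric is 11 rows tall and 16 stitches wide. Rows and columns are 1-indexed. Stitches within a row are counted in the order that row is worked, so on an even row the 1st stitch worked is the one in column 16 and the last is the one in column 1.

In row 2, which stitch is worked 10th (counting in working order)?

Stitch:
K

Derivation:
Row 2 uses chart row ((2-1) mod 3)+1 = 2. Row 2 is even, so WS.
Chart row 2 tiled across columns 1-16: K P P K K K P P K K K P P K K K
Wrong side: read the tiled row from column 16 down to 1 and exchange K with P (leave O, /).
Row 2 as worked: P P P K K P P P K K P P P K K P
The 10th stitch worked is K.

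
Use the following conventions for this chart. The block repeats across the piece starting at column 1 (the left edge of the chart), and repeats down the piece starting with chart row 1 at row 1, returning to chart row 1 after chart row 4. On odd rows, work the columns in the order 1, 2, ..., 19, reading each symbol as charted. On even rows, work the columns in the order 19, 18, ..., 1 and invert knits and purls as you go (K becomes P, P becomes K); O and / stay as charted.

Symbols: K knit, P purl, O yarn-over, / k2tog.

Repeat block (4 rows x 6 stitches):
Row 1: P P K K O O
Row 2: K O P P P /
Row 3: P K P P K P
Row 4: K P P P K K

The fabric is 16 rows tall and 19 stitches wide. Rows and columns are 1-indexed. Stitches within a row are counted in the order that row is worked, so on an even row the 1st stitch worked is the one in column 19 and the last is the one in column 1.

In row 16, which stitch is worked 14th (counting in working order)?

Row 16 uses chart row ((16-1) mod 4)+1 = 4. Row 16 is even, so WS.
Chart row 4 tiled across columns 1-19: K P P P K K K P P P K K K P P P K K K
WS: work from column 19 back to column 1 (reverse the tiled row), swapping K<->P (O and / unchanged).
Row 16 as worked: P P P K K K P P P K K K P P P K K K P
Counting 14 along the worked row gives P.

== STITCH ==
P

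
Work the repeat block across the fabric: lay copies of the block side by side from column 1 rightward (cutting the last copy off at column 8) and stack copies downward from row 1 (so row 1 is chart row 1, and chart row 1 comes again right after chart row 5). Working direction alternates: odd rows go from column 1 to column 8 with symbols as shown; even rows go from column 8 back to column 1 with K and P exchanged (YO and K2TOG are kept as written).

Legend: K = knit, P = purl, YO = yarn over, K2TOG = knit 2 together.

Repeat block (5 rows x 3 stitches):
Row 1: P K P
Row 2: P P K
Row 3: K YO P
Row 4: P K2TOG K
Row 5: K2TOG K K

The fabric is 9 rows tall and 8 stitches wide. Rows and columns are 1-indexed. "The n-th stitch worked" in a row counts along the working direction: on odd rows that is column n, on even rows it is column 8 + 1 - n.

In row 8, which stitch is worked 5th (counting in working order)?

For row 8: chart row = ((8-1) mod 5) + 1 = 3; this is a WS (even) row.
Chart row 3 tiled across columns 1-8: K YO P K YO P K YO
WS: work from column 8 back to column 1 (reverse the tiled row), swapping K<->P (YO and K2TOG unchanged).
Row 8 as worked: YO P K YO P K YO P
The 5th stitch worked is P.

== STITCH ==
P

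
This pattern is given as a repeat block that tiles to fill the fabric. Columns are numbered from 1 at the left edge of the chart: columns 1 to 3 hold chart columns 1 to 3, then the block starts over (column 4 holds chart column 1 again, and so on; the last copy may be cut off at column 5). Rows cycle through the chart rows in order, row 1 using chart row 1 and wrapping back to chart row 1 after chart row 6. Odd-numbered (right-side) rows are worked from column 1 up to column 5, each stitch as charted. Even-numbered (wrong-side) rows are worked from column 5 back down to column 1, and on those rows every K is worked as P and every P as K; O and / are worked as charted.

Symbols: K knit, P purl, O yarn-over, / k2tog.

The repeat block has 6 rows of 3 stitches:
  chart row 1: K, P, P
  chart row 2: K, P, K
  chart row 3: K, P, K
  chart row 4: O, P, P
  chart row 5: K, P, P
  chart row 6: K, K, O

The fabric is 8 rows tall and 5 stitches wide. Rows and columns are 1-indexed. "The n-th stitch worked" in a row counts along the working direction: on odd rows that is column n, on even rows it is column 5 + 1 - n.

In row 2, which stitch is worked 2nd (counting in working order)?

Result:
P

Derivation:
Row 2 uses chart row ((2-1) mod 6)+1 = 2. Row 2 is even, so WS.
Chart row 2 tiled across columns 1-5: K P K K P
WS row: flip the tiled sequence (start at column 5) and apply K<->P; O and / stay.
Row 2 as worked: K P P K P
Stitch 2 in working order -> P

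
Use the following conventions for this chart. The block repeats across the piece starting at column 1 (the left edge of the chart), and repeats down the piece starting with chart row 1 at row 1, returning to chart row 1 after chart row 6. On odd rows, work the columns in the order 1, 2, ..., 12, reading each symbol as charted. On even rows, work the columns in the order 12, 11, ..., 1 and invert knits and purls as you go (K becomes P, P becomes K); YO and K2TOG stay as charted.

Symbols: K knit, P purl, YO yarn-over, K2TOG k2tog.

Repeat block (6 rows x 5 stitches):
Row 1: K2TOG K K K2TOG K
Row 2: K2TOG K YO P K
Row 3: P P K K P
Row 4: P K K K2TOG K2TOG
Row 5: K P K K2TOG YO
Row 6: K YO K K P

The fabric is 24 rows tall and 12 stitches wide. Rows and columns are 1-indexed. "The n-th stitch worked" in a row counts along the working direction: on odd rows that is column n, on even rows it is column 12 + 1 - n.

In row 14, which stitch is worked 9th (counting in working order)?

Result:
K

Derivation:
Row 14: (14-1) mod 6 = 1, so use chart row 2. Even row -> WS.
Chart row 2 tiled across columns 1-12: K2TOG K YO P K K2TOG K YO P K K2TOG K
WS row: flip the tiled sequence (start at column 12) and apply K<->P; YO and K2TOG stay.
Row 14 as worked: P K2TOG P K YO P K2TOG P K YO P K2TOG
Counting 9 along the worked row gives K.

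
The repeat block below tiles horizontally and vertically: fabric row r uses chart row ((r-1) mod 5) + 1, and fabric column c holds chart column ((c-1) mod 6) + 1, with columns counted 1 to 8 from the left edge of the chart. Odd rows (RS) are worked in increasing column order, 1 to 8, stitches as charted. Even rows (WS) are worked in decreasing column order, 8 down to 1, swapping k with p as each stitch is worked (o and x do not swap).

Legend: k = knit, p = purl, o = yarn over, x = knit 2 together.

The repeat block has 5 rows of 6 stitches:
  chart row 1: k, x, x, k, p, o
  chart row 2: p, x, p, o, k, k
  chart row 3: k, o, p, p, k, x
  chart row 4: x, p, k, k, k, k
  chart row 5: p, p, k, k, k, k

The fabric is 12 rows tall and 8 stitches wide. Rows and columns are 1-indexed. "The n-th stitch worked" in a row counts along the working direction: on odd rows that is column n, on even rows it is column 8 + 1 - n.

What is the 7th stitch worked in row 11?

For row 11: chart row = ((11-1) mod 5) + 1 = 1; this is a RS (odd) row.
Chart row 1 tiled across columns 1-8: k x x k p o k x
RS: work column 1 to column 8, symbols as charted — the tiled row is the row as worked.
The 7th stitch worked is k.

== STITCH ==
k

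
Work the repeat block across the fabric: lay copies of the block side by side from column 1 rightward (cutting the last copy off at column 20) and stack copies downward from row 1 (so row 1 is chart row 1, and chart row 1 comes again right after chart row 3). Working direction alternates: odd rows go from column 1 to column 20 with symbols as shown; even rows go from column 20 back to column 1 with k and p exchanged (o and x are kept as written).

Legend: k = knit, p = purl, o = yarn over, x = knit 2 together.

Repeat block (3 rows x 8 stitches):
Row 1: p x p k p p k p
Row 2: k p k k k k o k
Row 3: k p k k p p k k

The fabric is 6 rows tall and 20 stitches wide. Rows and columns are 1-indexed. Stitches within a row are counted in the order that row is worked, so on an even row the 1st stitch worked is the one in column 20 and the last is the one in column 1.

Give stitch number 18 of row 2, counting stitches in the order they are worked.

For row 2: chart row = ((2-1) mod 3) + 1 = 2; this is a WS (even) row.
Chart row 2 tiled across columns 1-20: k p k k k k o k k p k k k k o k k p k k
WS: work from column 20 back to column 1 (reverse the tiled row), swapping k<->p (o and x unchanged).
Row 2 as worked: p p k p p o p p p p k p p o p p p p k p
Stitch 18 in working order -> p

Result:
p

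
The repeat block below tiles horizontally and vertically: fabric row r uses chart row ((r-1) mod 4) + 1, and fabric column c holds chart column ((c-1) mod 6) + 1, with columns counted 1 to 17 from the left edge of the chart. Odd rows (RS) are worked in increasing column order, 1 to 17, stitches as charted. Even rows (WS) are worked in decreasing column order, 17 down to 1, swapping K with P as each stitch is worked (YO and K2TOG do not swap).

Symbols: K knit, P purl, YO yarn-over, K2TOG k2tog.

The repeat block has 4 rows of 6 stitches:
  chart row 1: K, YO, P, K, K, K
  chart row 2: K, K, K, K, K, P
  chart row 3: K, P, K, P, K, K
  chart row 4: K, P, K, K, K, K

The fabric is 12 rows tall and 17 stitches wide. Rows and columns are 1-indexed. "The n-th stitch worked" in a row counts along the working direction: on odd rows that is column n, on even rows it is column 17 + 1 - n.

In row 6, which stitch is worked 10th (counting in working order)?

Row 6 uses chart row ((6-1) mod 4)+1 = 2. Row 6 is even, so WS.
Chart row 2 tiled across columns 1-17: K K K K K P K K K K K P K K K K K
Wrong side: read the tiled row from column 17 down to 1 and exchange K with P (leave YO, K2TOG).
Row 6 as worked: P P P P P K P P P P P K P P P P P
Counting 10 along the worked row gives P.

== STITCH ==
P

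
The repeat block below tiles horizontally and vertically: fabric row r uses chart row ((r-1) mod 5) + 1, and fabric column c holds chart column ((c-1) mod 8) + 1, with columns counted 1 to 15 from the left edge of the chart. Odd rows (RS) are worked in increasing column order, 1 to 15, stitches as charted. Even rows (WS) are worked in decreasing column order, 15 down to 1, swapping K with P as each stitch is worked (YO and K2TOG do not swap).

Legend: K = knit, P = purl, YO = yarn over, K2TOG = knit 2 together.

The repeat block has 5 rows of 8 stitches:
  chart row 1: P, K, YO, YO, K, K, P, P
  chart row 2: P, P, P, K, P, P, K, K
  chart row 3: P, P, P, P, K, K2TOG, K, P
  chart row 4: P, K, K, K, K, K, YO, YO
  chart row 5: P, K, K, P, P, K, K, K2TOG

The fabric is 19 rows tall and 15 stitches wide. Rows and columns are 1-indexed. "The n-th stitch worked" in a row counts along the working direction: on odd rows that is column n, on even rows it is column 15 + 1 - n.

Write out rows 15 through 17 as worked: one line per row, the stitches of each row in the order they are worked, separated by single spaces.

Result:
P K K P P K K K2TOG P K K P P K K
K P P YO YO P K K K P P YO YO P K
P P P K P P K K P P P K P P K

Derivation:
Row 15: chart row 5, RS - tile across columns 1-15 and work as-is.
Row 16: chart row 1, WS - tiled (columns 1-15): P K YO YO K K P P P K YO YO K K P; work from column 15 back to 1 with K<->P swapped.
Row 17: chart row 2, RS - tile across columns 1-15 and work as-is.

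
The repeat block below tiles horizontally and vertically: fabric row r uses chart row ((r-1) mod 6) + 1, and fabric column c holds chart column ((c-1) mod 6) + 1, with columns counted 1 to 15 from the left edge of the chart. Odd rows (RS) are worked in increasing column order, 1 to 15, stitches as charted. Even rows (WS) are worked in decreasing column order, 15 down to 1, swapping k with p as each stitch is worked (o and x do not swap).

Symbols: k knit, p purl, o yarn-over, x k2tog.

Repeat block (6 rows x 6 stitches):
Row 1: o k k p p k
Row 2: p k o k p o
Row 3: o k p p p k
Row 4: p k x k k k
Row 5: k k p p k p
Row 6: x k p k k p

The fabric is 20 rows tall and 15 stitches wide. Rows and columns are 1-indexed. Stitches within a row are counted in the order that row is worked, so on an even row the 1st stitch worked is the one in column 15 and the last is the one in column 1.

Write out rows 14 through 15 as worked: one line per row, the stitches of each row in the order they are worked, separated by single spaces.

Row 14: chart row 2, WS - tiled (columns 1-15): p k o k p o p k o k p o p k o; work from column 15 back to 1 with k<->p swapped.
Row 15: chart row 3, RS - tile across columns 1-15 and work as-is.

== ROWS AS WORKED ==
o p k o k p o p k o k p o p k
o k p p p k o k p p p k o k p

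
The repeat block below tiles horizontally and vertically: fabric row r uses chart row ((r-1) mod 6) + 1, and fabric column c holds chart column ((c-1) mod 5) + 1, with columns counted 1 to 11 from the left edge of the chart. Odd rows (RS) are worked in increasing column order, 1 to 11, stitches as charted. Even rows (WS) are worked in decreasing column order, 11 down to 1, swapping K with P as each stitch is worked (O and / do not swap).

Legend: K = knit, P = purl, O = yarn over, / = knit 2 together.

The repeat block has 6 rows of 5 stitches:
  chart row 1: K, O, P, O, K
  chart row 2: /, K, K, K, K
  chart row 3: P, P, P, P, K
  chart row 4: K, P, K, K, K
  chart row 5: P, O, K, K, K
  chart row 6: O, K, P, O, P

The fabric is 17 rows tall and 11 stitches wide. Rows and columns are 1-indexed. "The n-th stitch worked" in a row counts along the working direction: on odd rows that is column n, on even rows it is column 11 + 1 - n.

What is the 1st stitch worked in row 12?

Row 12: (12-1) mod 6 = 5, so use chart row 6. Even row -> WS.
Chart row 6 tiled across columns 1-11: O K P O P O K P O P O
WS row: flip the tiled sequence (start at column 11) and apply K<->P; O and / stay.
Row 12 as worked: O K O K P O K O K P O
Stitch 1 in working order -> O

Stitch:
O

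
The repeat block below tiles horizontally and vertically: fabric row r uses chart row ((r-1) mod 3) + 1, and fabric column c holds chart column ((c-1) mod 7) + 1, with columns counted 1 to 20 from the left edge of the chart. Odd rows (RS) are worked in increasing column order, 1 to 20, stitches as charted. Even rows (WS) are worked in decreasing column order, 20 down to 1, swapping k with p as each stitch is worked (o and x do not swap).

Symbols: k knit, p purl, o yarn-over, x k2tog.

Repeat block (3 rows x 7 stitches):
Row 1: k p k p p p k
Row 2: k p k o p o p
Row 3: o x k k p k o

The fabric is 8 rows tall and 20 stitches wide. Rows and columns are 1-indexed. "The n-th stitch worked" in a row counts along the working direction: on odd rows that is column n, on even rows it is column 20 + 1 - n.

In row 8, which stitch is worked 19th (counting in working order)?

== STITCH ==
k

Derivation:
For row 8: chart row = ((8-1) mod 3) + 1 = 2; this is a WS (even) row.
Chart row 2 tiled across columns 1-20: k p k o p o p k p k o p o p k p k o p o
WS: work from column 20 back to column 1 (reverse the tiled row), swapping k<->p (o and x unchanged).
Row 8 as worked: o k o p k p k o k o p k p k o k o p k p
The 19th stitch worked is k.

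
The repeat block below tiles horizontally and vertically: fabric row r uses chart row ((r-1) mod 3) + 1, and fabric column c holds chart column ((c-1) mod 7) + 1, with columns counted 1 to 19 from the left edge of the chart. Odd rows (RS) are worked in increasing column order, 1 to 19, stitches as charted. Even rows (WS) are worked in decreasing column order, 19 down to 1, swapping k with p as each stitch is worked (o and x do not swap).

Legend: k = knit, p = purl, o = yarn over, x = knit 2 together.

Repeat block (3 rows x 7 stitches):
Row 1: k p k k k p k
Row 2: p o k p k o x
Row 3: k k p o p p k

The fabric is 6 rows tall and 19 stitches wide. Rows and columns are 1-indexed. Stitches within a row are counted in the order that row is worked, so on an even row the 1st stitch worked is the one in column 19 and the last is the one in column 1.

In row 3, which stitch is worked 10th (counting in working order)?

Row 3: (3-1) mod 3 = 2, so use chart row 3. Odd row -> RS.
Chart row 3 tiled across columns 1-19: k k p o p p k k k p o p p k k k p o p
RS: work column 1 to column 19, symbols as charted — the tiled row is the row as worked.
Counting 10 along the worked row gives p.

== STITCH ==
p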